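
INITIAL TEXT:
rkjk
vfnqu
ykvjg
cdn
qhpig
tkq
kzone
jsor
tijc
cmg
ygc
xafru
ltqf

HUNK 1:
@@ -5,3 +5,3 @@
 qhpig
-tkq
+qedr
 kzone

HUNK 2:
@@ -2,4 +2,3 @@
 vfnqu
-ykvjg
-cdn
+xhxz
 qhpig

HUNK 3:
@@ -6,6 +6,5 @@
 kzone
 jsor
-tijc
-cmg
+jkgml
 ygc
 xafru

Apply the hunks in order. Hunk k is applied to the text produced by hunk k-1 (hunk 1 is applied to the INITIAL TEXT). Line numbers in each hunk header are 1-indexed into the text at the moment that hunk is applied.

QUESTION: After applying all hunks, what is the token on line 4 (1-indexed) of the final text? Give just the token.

Hunk 1: at line 5 remove [tkq] add [qedr] -> 13 lines: rkjk vfnqu ykvjg cdn qhpig qedr kzone jsor tijc cmg ygc xafru ltqf
Hunk 2: at line 2 remove [ykvjg,cdn] add [xhxz] -> 12 lines: rkjk vfnqu xhxz qhpig qedr kzone jsor tijc cmg ygc xafru ltqf
Hunk 3: at line 6 remove [tijc,cmg] add [jkgml] -> 11 lines: rkjk vfnqu xhxz qhpig qedr kzone jsor jkgml ygc xafru ltqf
Final line 4: qhpig

Answer: qhpig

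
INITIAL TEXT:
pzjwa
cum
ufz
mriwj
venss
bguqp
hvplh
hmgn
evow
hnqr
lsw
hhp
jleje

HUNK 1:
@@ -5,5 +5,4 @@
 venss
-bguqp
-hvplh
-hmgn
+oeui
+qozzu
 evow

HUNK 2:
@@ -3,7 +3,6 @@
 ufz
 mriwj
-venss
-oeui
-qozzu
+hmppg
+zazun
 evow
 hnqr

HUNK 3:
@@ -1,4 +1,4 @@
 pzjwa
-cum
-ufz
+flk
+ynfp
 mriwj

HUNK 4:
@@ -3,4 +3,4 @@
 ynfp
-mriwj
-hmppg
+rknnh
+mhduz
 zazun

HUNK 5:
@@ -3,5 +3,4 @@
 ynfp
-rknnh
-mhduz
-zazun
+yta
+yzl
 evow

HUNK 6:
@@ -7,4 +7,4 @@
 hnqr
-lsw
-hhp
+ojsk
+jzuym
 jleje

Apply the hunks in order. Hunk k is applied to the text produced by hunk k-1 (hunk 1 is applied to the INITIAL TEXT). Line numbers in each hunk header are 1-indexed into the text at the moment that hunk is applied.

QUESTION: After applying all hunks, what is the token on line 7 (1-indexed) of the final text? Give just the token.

Hunk 1: at line 5 remove [bguqp,hvplh,hmgn] add [oeui,qozzu] -> 12 lines: pzjwa cum ufz mriwj venss oeui qozzu evow hnqr lsw hhp jleje
Hunk 2: at line 3 remove [venss,oeui,qozzu] add [hmppg,zazun] -> 11 lines: pzjwa cum ufz mriwj hmppg zazun evow hnqr lsw hhp jleje
Hunk 3: at line 1 remove [cum,ufz] add [flk,ynfp] -> 11 lines: pzjwa flk ynfp mriwj hmppg zazun evow hnqr lsw hhp jleje
Hunk 4: at line 3 remove [mriwj,hmppg] add [rknnh,mhduz] -> 11 lines: pzjwa flk ynfp rknnh mhduz zazun evow hnqr lsw hhp jleje
Hunk 5: at line 3 remove [rknnh,mhduz,zazun] add [yta,yzl] -> 10 lines: pzjwa flk ynfp yta yzl evow hnqr lsw hhp jleje
Hunk 6: at line 7 remove [lsw,hhp] add [ojsk,jzuym] -> 10 lines: pzjwa flk ynfp yta yzl evow hnqr ojsk jzuym jleje
Final line 7: hnqr

Answer: hnqr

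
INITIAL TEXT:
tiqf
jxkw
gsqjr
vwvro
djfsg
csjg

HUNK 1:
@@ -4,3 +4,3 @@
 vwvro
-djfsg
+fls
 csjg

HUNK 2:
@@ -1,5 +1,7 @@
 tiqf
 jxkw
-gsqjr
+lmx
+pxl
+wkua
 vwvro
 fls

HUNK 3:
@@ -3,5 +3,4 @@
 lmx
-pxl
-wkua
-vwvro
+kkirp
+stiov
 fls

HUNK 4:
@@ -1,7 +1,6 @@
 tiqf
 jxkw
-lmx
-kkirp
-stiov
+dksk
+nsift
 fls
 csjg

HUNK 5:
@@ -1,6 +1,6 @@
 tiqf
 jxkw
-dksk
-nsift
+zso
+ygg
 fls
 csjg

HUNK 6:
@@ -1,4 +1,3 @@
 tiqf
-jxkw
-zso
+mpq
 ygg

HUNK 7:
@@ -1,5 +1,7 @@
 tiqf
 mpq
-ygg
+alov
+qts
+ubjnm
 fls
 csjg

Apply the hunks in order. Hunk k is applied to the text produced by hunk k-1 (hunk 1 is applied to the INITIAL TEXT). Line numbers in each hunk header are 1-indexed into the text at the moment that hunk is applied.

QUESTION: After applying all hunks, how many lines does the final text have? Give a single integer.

Answer: 7

Derivation:
Hunk 1: at line 4 remove [djfsg] add [fls] -> 6 lines: tiqf jxkw gsqjr vwvro fls csjg
Hunk 2: at line 1 remove [gsqjr] add [lmx,pxl,wkua] -> 8 lines: tiqf jxkw lmx pxl wkua vwvro fls csjg
Hunk 3: at line 3 remove [pxl,wkua,vwvro] add [kkirp,stiov] -> 7 lines: tiqf jxkw lmx kkirp stiov fls csjg
Hunk 4: at line 1 remove [lmx,kkirp,stiov] add [dksk,nsift] -> 6 lines: tiqf jxkw dksk nsift fls csjg
Hunk 5: at line 1 remove [dksk,nsift] add [zso,ygg] -> 6 lines: tiqf jxkw zso ygg fls csjg
Hunk 6: at line 1 remove [jxkw,zso] add [mpq] -> 5 lines: tiqf mpq ygg fls csjg
Hunk 7: at line 1 remove [ygg] add [alov,qts,ubjnm] -> 7 lines: tiqf mpq alov qts ubjnm fls csjg
Final line count: 7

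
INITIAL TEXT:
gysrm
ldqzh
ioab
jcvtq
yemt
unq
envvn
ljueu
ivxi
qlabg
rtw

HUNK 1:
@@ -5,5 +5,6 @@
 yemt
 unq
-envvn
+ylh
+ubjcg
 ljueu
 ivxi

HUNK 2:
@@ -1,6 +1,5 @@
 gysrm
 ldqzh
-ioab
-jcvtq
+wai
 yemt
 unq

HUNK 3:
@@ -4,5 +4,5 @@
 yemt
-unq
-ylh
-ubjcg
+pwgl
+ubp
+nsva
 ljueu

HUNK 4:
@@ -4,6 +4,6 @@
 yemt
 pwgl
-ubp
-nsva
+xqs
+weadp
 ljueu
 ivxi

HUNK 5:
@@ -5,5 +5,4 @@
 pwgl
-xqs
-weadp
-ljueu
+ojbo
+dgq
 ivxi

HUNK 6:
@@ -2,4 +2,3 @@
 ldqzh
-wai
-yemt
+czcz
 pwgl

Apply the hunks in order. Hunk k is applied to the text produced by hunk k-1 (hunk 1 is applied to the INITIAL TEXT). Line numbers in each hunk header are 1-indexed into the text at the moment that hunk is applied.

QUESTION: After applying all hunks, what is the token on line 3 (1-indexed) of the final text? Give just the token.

Hunk 1: at line 5 remove [envvn] add [ylh,ubjcg] -> 12 lines: gysrm ldqzh ioab jcvtq yemt unq ylh ubjcg ljueu ivxi qlabg rtw
Hunk 2: at line 1 remove [ioab,jcvtq] add [wai] -> 11 lines: gysrm ldqzh wai yemt unq ylh ubjcg ljueu ivxi qlabg rtw
Hunk 3: at line 4 remove [unq,ylh,ubjcg] add [pwgl,ubp,nsva] -> 11 lines: gysrm ldqzh wai yemt pwgl ubp nsva ljueu ivxi qlabg rtw
Hunk 4: at line 4 remove [ubp,nsva] add [xqs,weadp] -> 11 lines: gysrm ldqzh wai yemt pwgl xqs weadp ljueu ivxi qlabg rtw
Hunk 5: at line 5 remove [xqs,weadp,ljueu] add [ojbo,dgq] -> 10 lines: gysrm ldqzh wai yemt pwgl ojbo dgq ivxi qlabg rtw
Hunk 6: at line 2 remove [wai,yemt] add [czcz] -> 9 lines: gysrm ldqzh czcz pwgl ojbo dgq ivxi qlabg rtw
Final line 3: czcz

Answer: czcz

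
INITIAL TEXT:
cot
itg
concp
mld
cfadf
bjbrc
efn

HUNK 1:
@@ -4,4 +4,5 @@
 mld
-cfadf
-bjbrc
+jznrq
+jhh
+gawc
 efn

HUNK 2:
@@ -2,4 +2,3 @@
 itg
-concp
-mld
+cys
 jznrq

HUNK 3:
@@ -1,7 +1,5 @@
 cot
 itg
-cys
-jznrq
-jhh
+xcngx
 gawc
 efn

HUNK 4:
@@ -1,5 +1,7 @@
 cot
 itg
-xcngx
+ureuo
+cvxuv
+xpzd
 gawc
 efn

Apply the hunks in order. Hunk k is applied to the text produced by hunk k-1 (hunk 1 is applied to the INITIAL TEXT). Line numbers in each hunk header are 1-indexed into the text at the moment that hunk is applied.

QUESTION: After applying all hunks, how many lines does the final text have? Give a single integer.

Answer: 7

Derivation:
Hunk 1: at line 4 remove [cfadf,bjbrc] add [jznrq,jhh,gawc] -> 8 lines: cot itg concp mld jznrq jhh gawc efn
Hunk 2: at line 2 remove [concp,mld] add [cys] -> 7 lines: cot itg cys jznrq jhh gawc efn
Hunk 3: at line 1 remove [cys,jznrq,jhh] add [xcngx] -> 5 lines: cot itg xcngx gawc efn
Hunk 4: at line 1 remove [xcngx] add [ureuo,cvxuv,xpzd] -> 7 lines: cot itg ureuo cvxuv xpzd gawc efn
Final line count: 7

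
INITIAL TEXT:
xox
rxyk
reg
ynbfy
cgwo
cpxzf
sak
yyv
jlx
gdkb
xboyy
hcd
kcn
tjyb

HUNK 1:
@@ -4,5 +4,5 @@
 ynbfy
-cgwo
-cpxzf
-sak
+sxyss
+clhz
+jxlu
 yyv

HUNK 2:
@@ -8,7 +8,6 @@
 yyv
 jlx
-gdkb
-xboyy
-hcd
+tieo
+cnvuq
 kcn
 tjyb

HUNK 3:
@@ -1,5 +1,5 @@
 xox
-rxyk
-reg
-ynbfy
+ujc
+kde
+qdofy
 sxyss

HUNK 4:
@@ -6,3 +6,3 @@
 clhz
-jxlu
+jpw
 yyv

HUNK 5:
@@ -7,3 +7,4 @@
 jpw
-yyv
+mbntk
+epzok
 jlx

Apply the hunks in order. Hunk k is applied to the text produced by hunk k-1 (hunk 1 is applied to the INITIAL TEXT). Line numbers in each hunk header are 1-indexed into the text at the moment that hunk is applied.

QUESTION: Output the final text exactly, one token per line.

Hunk 1: at line 4 remove [cgwo,cpxzf,sak] add [sxyss,clhz,jxlu] -> 14 lines: xox rxyk reg ynbfy sxyss clhz jxlu yyv jlx gdkb xboyy hcd kcn tjyb
Hunk 2: at line 8 remove [gdkb,xboyy,hcd] add [tieo,cnvuq] -> 13 lines: xox rxyk reg ynbfy sxyss clhz jxlu yyv jlx tieo cnvuq kcn tjyb
Hunk 3: at line 1 remove [rxyk,reg,ynbfy] add [ujc,kde,qdofy] -> 13 lines: xox ujc kde qdofy sxyss clhz jxlu yyv jlx tieo cnvuq kcn tjyb
Hunk 4: at line 6 remove [jxlu] add [jpw] -> 13 lines: xox ujc kde qdofy sxyss clhz jpw yyv jlx tieo cnvuq kcn tjyb
Hunk 5: at line 7 remove [yyv] add [mbntk,epzok] -> 14 lines: xox ujc kde qdofy sxyss clhz jpw mbntk epzok jlx tieo cnvuq kcn tjyb

Answer: xox
ujc
kde
qdofy
sxyss
clhz
jpw
mbntk
epzok
jlx
tieo
cnvuq
kcn
tjyb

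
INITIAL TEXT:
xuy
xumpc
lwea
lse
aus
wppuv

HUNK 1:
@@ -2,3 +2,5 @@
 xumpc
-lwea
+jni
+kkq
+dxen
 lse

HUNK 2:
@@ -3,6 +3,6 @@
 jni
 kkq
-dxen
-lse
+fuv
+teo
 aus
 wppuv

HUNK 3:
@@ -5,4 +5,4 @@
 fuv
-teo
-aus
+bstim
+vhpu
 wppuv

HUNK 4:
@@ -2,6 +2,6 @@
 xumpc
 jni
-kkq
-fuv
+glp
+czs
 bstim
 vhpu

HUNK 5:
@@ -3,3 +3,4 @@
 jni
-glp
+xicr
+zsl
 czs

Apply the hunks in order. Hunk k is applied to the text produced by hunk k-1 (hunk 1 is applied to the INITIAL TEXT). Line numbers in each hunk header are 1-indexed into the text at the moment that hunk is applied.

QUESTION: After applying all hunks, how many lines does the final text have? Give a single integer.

Hunk 1: at line 2 remove [lwea] add [jni,kkq,dxen] -> 8 lines: xuy xumpc jni kkq dxen lse aus wppuv
Hunk 2: at line 3 remove [dxen,lse] add [fuv,teo] -> 8 lines: xuy xumpc jni kkq fuv teo aus wppuv
Hunk 3: at line 5 remove [teo,aus] add [bstim,vhpu] -> 8 lines: xuy xumpc jni kkq fuv bstim vhpu wppuv
Hunk 4: at line 2 remove [kkq,fuv] add [glp,czs] -> 8 lines: xuy xumpc jni glp czs bstim vhpu wppuv
Hunk 5: at line 3 remove [glp] add [xicr,zsl] -> 9 lines: xuy xumpc jni xicr zsl czs bstim vhpu wppuv
Final line count: 9

Answer: 9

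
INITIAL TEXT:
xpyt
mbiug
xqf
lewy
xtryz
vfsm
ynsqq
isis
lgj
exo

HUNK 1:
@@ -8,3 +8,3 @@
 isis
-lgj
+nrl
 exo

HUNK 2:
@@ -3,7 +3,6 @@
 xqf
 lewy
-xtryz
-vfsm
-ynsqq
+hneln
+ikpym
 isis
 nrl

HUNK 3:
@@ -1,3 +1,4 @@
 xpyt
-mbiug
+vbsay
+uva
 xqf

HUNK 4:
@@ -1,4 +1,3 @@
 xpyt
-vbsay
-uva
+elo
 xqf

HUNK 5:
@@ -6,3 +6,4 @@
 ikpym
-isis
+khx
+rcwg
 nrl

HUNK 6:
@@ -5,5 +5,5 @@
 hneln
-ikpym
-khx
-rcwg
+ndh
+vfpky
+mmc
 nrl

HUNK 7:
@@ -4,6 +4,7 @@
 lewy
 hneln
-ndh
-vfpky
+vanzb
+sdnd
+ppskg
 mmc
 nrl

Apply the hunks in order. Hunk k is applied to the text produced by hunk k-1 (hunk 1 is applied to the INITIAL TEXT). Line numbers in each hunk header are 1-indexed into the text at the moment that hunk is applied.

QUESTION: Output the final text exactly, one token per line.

Answer: xpyt
elo
xqf
lewy
hneln
vanzb
sdnd
ppskg
mmc
nrl
exo

Derivation:
Hunk 1: at line 8 remove [lgj] add [nrl] -> 10 lines: xpyt mbiug xqf lewy xtryz vfsm ynsqq isis nrl exo
Hunk 2: at line 3 remove [xtryz,vfsm,ynsqq] add [hneln,ikpym] -> 9 lines: xpyt mbiug xqf lewy hneln ikpym isis nrl exo
Hunk 3: at line 1 remove [mbiug] add [vbsay,uva] -> 10 lines: xpyt vbsay uva xqf lewy hneln ikpym isis nrl exo
Hunk 4: at line 1 remove [vbsay,uva] add [elo] -> 9 lines: xpyt elo xqf lewy hneln ikpym isis nrl exo
Hunk 5: at line 6 remove [isis] add [khx,rcwg] -> 10 lines: xpyt elo xqf lewy hneln ikpym khx rcwg nrl exo
Hunk 6: at line 5 remove [ikpym,khx,rcwg] add [ndh,vfpky,mmc] -> 10 lines: xpyt elo xqf lewy hneln ndh vfpky mmc nrl exo
Hunk 7: at line 4 remove [ndh,vfpky] add [vanzb,sdnd,ppskg] -> 11 lines: xpyt elo xqf lewy hneln vanzb sdnd ppskg mmc nrl exo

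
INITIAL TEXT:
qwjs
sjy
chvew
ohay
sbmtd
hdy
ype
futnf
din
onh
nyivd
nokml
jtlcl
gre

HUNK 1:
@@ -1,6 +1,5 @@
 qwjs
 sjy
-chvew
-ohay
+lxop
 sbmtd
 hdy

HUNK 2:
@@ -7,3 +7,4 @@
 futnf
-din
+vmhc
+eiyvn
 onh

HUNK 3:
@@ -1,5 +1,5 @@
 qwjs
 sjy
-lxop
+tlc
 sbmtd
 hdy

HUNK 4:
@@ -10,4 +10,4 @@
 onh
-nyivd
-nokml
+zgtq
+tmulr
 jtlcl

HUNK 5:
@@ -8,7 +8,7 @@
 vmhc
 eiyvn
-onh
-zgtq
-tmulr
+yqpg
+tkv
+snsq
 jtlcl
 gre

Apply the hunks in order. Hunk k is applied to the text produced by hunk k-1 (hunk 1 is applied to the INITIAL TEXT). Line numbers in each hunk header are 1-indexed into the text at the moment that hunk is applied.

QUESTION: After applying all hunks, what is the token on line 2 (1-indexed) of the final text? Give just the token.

Hunk 1: at line 1 remove [chvew,ohay] add [lxop] -> 13 lines: qwjs sjy lxop sbmtd hdy ype futnf din onh nyivd nokml jtlcl gre
Hunk 2: at line 7 remove [din] add [vmhc,eiyvn] -> 14 lines: qwjs sjy lxop sbmtd hdy ype futnf vmhc eiyvn onh nyivd nokml jtlcl gre
Hunk 3: at line 1 remove [lxop] add [tlc] -> 14 lines: qwjs sjy tlc sbmtd hdy ype futnf vmhc eiyvn onh nyivd nokml jtlcl gre
Hunk 4: at line 10 remove [nyivd,nokml] add [zgtq,tmulr] -> 14 lines: qwjs sjy tlc sbmtd hdy ype futnf vmhc eiyvn onh zgtq tmulr jtlcl gre
Hunk 5: at line 8 remove [onh,zgtq,tmulr] add [yqpg,tkv,snsq] -> 14 lines: qwjs sjy tlc sbmtd hdy ype futnf vmhc eiyvn yqpg tkv snsq jtlcl gre
Final line 2: sjy

Answer: sjy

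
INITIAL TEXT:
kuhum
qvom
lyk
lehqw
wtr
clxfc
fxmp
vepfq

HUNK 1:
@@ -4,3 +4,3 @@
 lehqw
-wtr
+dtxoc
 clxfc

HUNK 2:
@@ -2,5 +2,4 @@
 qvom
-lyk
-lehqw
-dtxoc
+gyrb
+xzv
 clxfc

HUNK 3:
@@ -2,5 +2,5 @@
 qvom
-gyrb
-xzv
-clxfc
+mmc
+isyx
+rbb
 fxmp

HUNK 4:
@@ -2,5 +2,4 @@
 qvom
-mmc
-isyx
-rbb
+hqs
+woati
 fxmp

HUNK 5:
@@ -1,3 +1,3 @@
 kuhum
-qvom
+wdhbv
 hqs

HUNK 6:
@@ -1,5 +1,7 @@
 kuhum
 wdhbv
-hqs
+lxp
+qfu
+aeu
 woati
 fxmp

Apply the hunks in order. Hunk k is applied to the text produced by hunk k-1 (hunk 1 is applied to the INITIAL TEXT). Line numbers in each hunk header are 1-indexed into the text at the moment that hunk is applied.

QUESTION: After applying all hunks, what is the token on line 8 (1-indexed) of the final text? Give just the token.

Answer: vepfq

Derivation:
Hunk 1: at line 4 remove [wtr] add [dtxoc] -> 8 lines: kuhum qvom lyk lehqw dtxoc clxfc fxmp vepfq
Hunk 2: at line 2 remove [lyk,lehqw,dtxoc] add [gyrb,xzv] -> 7 lines: kuhum qvom gyrb xzv clxfc fxmp vepfq
Hunk 3: at line 2 remove [gyrb,xzv,clxfc] add [mmc,isyx,rbb] -> 7 lines: kuhum qvom mmc isyx rbb fxmp vepfq
Hunk 4: at line 2 remove [mmc,isyx,rbb] add [hqs,woati] -> 6 lines: kuhum qvom hqs woati fxmp vepfq
Hunk 5: at line 1 remove [qvom] add [wdhbv] -> 6 lines: kuhum wdhbv hqs woati fxmp vepfq
Hunk 6: at line 1 remove [hqs] add [lxp,qfu,aeu] -> 8 lines: kuhum wdhbv lxp qfu aeu woati fxmp vepfq
Final line 8: vepfq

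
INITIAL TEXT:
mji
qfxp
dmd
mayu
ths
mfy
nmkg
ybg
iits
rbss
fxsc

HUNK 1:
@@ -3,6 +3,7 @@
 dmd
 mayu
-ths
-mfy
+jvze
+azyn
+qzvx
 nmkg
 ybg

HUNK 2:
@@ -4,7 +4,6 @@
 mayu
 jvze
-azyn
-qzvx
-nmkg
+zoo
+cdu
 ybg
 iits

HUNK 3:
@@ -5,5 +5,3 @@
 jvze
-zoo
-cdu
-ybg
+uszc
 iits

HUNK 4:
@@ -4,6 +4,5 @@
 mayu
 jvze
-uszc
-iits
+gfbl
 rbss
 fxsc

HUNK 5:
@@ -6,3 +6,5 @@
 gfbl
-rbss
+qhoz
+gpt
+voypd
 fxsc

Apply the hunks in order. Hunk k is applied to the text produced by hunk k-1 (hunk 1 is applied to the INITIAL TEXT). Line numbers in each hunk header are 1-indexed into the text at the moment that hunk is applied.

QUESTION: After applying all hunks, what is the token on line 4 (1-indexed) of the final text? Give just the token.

Hunk 1: at line 3 remove [ths,mfy] add [jvze,azyn,qzvx] -> 12 lines: mji qfxp dmd mayu jvze azyn qzvx nmkg ybg iits rbss fxsc
Hunk 2: at line 4 remove [azyn,qzvx,nmkg] add [zoo,cdu] -> 11 lines: mji qfxp dmd mayu jvze zoo cdu ybg iits rbss fxsc
Hunk 3: at line 5 remove [zoo,cdu,ybg] add [uszc] -> 9 lines: mji qfxp dmd mayu jvze uszc iits rbss fxsc
Hunk 4: at line 4 remove [uszc,iits] add [gfbl] -> 8 lines: mji qfxp dmd mayu jvze gfbl rbss fxsc
Hunk 5: at line 6 remove [rbss] add [qhoz,gpt,voypd] -> 10 lines: mji qfxp dmd mayu jvze gfbl qhoz gpt voypd fxsc
Final line 4: mayu

Answer: mayu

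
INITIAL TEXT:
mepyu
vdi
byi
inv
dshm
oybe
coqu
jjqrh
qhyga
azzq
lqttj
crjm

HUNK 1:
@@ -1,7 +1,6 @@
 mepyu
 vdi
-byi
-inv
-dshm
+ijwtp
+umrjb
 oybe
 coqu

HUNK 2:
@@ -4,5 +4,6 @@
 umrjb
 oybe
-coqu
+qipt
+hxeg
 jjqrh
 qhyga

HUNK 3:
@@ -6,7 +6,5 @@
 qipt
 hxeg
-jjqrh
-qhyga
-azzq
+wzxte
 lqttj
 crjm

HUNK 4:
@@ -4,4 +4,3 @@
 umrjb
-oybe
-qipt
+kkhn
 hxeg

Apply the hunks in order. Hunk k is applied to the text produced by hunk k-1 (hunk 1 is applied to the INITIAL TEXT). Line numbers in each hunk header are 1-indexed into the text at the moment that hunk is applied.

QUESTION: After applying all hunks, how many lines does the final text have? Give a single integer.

Hunk 1: at line 1 remove [byi,inv,dshm] add [ijwtp,umrjb] -> 11 lines: mepyu vdi ijwtp umrjb oybe coqu jjqrh qhyga azzq lqttj crjm
Hunk 2: at line 4 remove [coqu] add [qipt,hxeg] -> 12 lines: mepyu vdi ijwtp umrjb oybe qipt hxeg jjqrh qhyga azzq lqttj crjm
Hunk 3: at line 6 remove [jjqrh,qhyga,azzq] add [wzxte] -> 10 lines: mepyu vdi ijwtp umrjb oybe qipt hxeg wzxte lqttj crjm
Hunk 4: at line 4 remove [oybe,qipt] add [kkhn] -> 9 lines: mepyu vdi ijwtp umrjb kkhn hxeg wzxte lqttj crjm
Final line count: 9

Answer: 9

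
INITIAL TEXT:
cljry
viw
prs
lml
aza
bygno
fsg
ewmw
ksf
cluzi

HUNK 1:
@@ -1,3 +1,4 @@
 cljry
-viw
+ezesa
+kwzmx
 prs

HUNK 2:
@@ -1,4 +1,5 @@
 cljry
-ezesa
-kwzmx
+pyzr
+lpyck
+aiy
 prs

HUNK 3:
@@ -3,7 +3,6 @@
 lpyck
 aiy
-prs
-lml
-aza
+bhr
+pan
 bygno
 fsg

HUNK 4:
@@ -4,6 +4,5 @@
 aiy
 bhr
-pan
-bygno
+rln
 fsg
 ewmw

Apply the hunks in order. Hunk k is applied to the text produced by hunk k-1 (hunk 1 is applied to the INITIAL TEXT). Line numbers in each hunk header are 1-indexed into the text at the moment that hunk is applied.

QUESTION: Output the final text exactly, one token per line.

Hunk 1: at line 1 remove [viw] add [ezesa,kwzmx] -> 11 lines: cljry ezesa kwzmx prs lml aza bygno fsg ewmw ksf cluzi
Hunk 2: at line 1 remove [ezesa,kwzmx] add [pyzr,lpyck,aiy] -> 12 lines: cljry pyzr lpyck aiy prs lml aza bygno fsg ewmw ksf cluzi
Hunk 3: at line 3 remove [prs,lml,aza] add [bhr,pan] -> 11 lines: cljry pyzr lpyck aiy bhr pan bygno fsg ewmw ksf cluzi
Hunk 4: at line 4 remove [pan,bygno] add [rln] -> 10 lines: cljry pyzr lpyck aiy bhr rln fsg ewmw ksf cluzi

Answer: cljry
pyzr
lpyck
aiy
bhr
rln
fsg
ewmw
ksf
cluzi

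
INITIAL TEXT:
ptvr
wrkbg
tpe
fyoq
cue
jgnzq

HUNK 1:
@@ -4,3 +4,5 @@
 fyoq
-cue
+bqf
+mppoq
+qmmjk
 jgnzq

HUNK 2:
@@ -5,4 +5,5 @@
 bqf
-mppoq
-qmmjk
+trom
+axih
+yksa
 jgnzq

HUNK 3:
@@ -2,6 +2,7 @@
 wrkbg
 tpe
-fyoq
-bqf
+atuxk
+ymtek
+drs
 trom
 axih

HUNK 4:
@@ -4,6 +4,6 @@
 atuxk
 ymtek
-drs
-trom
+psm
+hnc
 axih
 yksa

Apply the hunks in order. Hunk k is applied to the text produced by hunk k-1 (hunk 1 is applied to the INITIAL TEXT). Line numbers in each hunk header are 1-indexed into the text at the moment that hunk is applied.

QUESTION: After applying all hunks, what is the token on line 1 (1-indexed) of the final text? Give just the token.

Answer: ptvr

Derivation:
Hunk 1: at line 4 remove [cue] add [bqf,mppoq,qmmjk] -> 8 lines: ptvr wrkbg tpe fyoq bqf mppoq qmmjk jgnzq
Hunk 2: at line 5 remove [mppoq,qmmjk] add [trom,axih,yksa] -> 9 lines: ptvr wrkbg tpe fyoq bqf trom axih yksa jgnzq
Hunk 3: at line 2 remove [fyoq,bqf] add [atuxk,ymtek,drs] -> 10 lines: ptvr wrkbg tpe atuxk ymtek drs trom axih yksa jgnzq
Hunk 4: at line 4 remove [drs,trom] add [psm,hnc] -> 10 lines: ptvr wrkbg tpe atuxk ymtek psm hnc axih yksa jgnzq
Final line 1: ptvr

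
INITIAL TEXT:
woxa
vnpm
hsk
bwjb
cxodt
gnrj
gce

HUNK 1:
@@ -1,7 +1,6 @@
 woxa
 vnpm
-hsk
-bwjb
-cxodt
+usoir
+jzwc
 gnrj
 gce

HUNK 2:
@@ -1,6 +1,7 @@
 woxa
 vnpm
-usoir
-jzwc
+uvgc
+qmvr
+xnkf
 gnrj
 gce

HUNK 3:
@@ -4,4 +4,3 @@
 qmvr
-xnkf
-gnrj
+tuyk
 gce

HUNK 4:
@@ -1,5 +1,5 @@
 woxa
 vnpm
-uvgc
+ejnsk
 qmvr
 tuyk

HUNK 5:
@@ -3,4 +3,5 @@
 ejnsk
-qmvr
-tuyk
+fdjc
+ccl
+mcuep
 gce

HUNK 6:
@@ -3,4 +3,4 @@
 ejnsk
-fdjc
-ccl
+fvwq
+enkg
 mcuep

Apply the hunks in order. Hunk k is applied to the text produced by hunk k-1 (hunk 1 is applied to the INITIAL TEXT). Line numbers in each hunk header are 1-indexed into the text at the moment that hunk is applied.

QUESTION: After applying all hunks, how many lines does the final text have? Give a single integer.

Answer: 7

Derivation:
Hunk 1: at line 1 remove [hsk,bwjb,cxodt] add [usoir,jzwc] -> 6 lines: woxa vnpm usoir jzwc gnrj gce
Hunk 2: at line 1 remove [usoir,jzwc] add [uvgc,qmvr,xnkf] -> 7 lines: woxa vnpm uvgc qmvr xnkf gnrj gce
Hunk 3: at line 4 remove [xnkf,gnrj] add [tuyk] -> 6 lines: woxa vnpm uvgc qmvr tuyk gce
Hunk 4: at line 1 remove [uvgc] add [ejnsk] -> 6 lines: woxa vnpm ejnsk qmvr tuyk gce
Hunk 5: at line 3 remove [qmvr,tuyk] add [fdjc,ccl,mcuep] -> 7 lines: woxa vnpm ejnsk fdjc ccl mcuep gce
Hunk 6: at line 3 remove [fdjc,ccl] add [fvwq,enkg] -> 7 lines: woxa vnpm ejnsk fvwq enkg mcuep gce
Final line count: 7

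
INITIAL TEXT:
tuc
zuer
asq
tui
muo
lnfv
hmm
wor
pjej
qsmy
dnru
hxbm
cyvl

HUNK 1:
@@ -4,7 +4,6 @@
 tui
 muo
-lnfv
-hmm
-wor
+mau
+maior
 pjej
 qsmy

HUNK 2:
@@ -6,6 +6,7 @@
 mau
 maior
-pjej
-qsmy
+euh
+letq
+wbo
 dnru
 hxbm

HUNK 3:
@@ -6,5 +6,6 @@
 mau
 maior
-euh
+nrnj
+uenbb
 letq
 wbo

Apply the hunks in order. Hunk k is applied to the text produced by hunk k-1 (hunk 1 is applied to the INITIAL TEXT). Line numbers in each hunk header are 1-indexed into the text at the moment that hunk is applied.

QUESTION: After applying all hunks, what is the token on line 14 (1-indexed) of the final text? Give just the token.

Hunk 1: at line 4 remove [lnfv,hmm,wor] add [mau,maior] -> 12 lines: tuc zuer asq tui muo mau maior pjej qsmy dnru hxbm cyvl
Hunk 2: at line 6 remove [pjej,qsmy] add [euh,letq,wbo] -> 13 lines: tuc zuer asq tui muo mau maior euh letq wbo dnru hxbm cyvl
Hunk 3: at line 6 remove [euh] add [nrnj,uenbb] -> 14 lines: tuc zuer asq tui muo mau maior nrnj uenbb letq wbo dnru hxbm cyvl
Final line 14: cyvl

Answer: cyvl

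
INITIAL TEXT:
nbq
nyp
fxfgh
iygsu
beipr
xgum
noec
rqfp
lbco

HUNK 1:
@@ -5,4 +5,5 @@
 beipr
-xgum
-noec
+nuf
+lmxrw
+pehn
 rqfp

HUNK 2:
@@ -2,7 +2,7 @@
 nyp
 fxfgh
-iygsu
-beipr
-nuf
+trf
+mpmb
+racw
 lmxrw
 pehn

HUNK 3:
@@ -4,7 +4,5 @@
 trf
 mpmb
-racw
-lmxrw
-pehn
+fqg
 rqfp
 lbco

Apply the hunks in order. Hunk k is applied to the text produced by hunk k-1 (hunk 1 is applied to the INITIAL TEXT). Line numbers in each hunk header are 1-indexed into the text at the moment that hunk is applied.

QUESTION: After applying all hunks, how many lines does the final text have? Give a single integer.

Answer: 8

Derivation:
Hunk 1: at line 5 remove [xgum,noec] add [nuf,lmxrw,pehn] -> 10 lines: nbq nyp fxfgh iygsu beipr nuf lmxrw pehn rqfp lbco
Hunk 2: at line 2 remove [iygsu,beipr,nuf] add [trf,mpmb,racw] -> 10 lines: nbq nyp fxfgh trf mpmb racw lmxrw pehn rqfp lbco
Hunk 3: at line 4 remove [racw,lmxrw,pehn] add [fqg] -> 8 lines: nbq nyp fxfgh trf mpmb fqg rqfp lbco
Final line count: 8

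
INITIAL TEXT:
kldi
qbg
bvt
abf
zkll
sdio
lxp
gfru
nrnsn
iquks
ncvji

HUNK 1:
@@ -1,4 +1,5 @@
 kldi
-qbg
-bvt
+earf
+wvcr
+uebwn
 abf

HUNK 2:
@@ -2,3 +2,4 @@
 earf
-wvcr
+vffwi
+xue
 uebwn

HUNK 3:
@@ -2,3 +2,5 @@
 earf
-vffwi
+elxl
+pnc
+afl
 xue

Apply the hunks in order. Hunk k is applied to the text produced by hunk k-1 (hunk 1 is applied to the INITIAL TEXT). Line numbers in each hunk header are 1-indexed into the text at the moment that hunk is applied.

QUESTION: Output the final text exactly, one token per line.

Answer: kldi
earf
elxl
pnc
afl
xue
uebwn
abf
zkll
sdio
lxp
gfru
nrnsn
iquks
ncvji

Derivation:
Hunk 1: at line 1 remove [qbg,bvt] add [earf,wvcr,uebwn] -> 12 lines: kldi earf wvcr uebwn abf zkll sdio lxp gfru nrnsn iquks ncvji
Hunk 2: at line 2 remove [wvcr] add [vffwi,xue] -> 13 lines: kldi earf vffwi xue uebwn abf zkll sdio lxp gfru nrnsn iquks ncvji
Hunk 3: at line 2 remove [vffwi] add [elxl,pnc,afl] -> 15 lines: kldi earf elxl pnc afl xue uebwn abf zkll sdio lxp gfru nrnsn iquks ncvji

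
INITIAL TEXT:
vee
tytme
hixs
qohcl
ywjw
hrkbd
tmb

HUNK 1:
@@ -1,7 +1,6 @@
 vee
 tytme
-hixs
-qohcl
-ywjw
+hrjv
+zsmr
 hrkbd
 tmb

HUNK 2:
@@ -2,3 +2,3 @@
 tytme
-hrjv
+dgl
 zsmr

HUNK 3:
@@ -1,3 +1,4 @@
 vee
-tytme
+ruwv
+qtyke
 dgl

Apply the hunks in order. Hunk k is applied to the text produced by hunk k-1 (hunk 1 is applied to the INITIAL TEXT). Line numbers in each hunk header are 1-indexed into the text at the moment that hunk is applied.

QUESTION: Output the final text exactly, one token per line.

Answer: vee
ruwv
qtyke
dgl
zsmr
hrkbd
tmb

Derivation:
Hunk 1: at line 1 remove [hixs,qohcl,ywjw] add [hrjv,zsmr] -> 6 lines: vee tytme hrjv zsmr hrkbd tmb
Hunk 2: at line 2 remove [hrjv] add [dgl] -> 6 lines: vee tytme dgl zsmr hrkbd tmb
Hunk 3: at line 1 remove [tytme] add [ruwv,qtyke] -> 7 lines: vee ruwv qtyke dgl zsmr hrkbd tmb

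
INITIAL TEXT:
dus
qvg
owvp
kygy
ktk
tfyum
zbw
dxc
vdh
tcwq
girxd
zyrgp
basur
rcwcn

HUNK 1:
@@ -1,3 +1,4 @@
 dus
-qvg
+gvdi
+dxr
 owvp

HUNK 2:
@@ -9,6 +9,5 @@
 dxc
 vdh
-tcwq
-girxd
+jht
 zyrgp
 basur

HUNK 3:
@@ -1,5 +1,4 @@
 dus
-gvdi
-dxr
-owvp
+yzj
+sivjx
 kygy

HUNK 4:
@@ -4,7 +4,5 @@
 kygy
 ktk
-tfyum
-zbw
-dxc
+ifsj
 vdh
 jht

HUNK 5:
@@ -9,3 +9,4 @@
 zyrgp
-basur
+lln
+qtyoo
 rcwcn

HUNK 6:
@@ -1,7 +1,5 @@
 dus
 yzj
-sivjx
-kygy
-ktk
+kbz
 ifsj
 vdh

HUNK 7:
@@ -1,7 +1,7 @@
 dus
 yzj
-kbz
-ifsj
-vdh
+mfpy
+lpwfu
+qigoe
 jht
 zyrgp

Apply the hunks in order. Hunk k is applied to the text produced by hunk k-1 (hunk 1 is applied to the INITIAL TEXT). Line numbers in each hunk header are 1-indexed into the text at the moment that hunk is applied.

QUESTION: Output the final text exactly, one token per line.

Answer: dus
yzj
mfpy
lpwfu
qigoe
jht
zyrgp
lln
qtyoo
rcwcn

Derivation:
Hunk 1: at line 1 remove [qvg] add [gvdi,dxr] -> 15 lines: dus gvdi dxr owvp kygy ktk tfyum zbw dxc vdh tcwq girxd zyrgp basur rcwcn
Hunk 2: at line 9 remove [tcwq,girxd] add [jht] -> 14 lines: dus gvdi dxr owvp kygy ktk tfyum zbw dxc vdh jht zyrgp basur rcwcn
Hunk 3: at line 1 remove [gvdi,dxr,owvp] add [yzj,sivjx] -> 13 lines: dus yzj sivjx kygy ktk tfyum zbw dxc vdh jht zyrgp basur rcwcn
Hunk 4: at line 4 remove [tfyum,zbw,dxc] add [ifsj] -> 11 lines: dus yzj sivjx kygy ktk ifsj vdh jht zyrgp basur rcwcn
Hunk 5: at line 9 remove [basur] add [lln,qtyoo] -> 12 lines: dus yzj sivjx kygy ktk ifsj vdh jht zyrgp lln qtyoo rcwcn
Hunk 6: at line 1 remove [sivjx,kygy,ktk] add [kbz] -> 10 lines: dus yzj kbz ifsj vdh jht zyrgp lln qtyoo rcwcn
Hunk 7: at line 1 remove [kbz,ifsj,vdh] add [mfpy,lpwfu,qigoe] -> 10 lines: dus yzj mfpy lpwfu qigoe jht zyrgp lln qtyoo rcwcn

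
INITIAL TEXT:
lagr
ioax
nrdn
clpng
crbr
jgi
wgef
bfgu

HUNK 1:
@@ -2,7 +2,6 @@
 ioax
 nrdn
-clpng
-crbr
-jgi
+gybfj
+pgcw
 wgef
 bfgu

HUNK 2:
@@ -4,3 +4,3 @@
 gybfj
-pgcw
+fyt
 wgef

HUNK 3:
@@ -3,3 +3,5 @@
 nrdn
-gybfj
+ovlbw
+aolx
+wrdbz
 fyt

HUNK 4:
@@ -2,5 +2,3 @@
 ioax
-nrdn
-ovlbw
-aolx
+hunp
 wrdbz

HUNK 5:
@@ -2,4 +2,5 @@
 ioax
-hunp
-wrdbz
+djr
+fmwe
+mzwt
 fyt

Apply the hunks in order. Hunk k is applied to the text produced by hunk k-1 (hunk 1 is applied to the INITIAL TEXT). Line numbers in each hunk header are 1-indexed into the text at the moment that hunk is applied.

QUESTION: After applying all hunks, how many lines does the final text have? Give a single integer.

Hunk 1: at line 2 remove [clpng,crbr,jgi] add [gybfj,pgcw] -> 7 lines: lagr ioax nrdn gybfj pgcw wgef bfgu
Hunk 2: at line 4 remove [pgcw] add [fyt] -> 7 lines: lagr ioax nrdn gybfj fyt wgef bfgu
Hunk 3: at line 3 remove [gybfj] add [ovlbw,aolx,wrdbz] -> 9 lines: lagr ioax nrdn ovlbw aolx wrdbz fyt wgef bfgu
Hunk 4: at line 2 remove [nrdn,ovlbw,aolx] add [hunp] -> 7 lines: lagr ioax hunp wrdbz fyt wgef bfgu
Hunk 5: at line 2 remove [hunp,wrdbz] add [djr,fmwe,mzwt] -> 8 lines: lagr ioax djr fmwe mzwt fyt wgef bfgu
Final line count: 8

Answer: 8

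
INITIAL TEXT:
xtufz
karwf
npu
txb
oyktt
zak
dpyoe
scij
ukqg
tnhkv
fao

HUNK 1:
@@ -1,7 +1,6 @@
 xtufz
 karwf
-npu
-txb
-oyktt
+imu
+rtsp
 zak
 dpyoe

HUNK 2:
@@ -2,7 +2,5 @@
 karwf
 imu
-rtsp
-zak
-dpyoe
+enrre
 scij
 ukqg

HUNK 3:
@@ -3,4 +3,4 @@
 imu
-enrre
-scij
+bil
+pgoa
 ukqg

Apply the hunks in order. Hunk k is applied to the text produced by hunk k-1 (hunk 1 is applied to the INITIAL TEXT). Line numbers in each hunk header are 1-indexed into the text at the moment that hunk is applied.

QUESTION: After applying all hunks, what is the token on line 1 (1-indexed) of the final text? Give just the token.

Answer: xtufz

Derivation:
Hunk 1: at line 1 remove [npu,txb,oyktt] add [imu,rtsp] -> 10 lines: xtufz karwf imu rtsp zak dpyoe scij ukqg tnhkv fao
Hunk 2: at line 2 remove [rtsp,zak,dpyoe] add [enrre] -> 8 lines: xtufz karwf imu enrre scij ukqg tnhkv fao
Hunk 3: at line 3 remove [enrre,scij] add [bil,pgoa] -> 8 lines: xtufz karwf imu bil pgoa ukqg tnhkv fao
Final line 1: xtufz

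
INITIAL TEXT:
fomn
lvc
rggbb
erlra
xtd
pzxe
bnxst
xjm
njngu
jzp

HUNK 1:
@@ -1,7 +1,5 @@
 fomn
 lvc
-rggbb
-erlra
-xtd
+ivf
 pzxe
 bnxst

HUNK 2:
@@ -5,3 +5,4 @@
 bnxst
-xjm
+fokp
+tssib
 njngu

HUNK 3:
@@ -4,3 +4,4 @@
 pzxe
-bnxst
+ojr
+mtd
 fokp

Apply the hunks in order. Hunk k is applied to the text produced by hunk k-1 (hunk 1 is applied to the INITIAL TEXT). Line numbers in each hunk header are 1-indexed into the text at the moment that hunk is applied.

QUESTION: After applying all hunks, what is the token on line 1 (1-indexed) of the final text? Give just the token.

Answer: fomn

Derivation:
Hunk 1: at line 1 remove [rggbb,erlra,xtd] add [ivf] -> 8 lines: fomn lvc ivf pzxe bnxst xjm njngu jzp
Hunk 2: at line 5 remove [xjm] add [fokp,tssib] -> 9 lines: fomn lvc ivf pzxe bnxst fokp tssib njngu jzp
Hunk 3: at line 4 remove [bnxst] add [ojr,mtd] -> 10 lines: fomn lvc ivf pzxe ojr mtd fokp tssib njngu jzp
Final line 1: fomn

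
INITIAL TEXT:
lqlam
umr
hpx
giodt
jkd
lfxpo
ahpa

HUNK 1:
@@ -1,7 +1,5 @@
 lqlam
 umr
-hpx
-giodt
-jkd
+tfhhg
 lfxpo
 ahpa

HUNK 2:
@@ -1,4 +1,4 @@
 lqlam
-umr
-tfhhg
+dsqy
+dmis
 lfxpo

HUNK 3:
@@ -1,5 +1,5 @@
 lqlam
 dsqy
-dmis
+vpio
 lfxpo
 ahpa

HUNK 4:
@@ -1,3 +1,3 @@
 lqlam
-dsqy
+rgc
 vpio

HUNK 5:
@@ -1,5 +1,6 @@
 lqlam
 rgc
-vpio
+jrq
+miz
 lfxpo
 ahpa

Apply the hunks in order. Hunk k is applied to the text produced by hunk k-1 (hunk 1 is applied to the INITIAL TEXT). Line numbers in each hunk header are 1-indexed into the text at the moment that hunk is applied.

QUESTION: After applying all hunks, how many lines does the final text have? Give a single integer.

Hunk 1: at line 1 remove [hpx,giodt,jkd] add [tfhhg] -> 5 lines: lqlam umr tfhhg lfxpo ahpa
Hunk 2: at line 1 remove [umr,tfhhg] add [dsqy,dmis] -> 5 lines: lqlam dsqy dmis lfxpo ahpa
Hunk 3: at line 1 remove [dmis] add [vpio] -> 5 lines: lqlam dsqy vpio lfxpo ahpa
Hunk 4: at line 1 remove [dsqy] add [rgc] -> 5 lines: lqlam rgc vpio lfxpo ahpa
Hunk 5: at line 1 remove [vpio] add [jrq,miz] -> 6 lines: lqlam rgc jrq miz lfxpo ahpa
Final line count: 6

Answer: 6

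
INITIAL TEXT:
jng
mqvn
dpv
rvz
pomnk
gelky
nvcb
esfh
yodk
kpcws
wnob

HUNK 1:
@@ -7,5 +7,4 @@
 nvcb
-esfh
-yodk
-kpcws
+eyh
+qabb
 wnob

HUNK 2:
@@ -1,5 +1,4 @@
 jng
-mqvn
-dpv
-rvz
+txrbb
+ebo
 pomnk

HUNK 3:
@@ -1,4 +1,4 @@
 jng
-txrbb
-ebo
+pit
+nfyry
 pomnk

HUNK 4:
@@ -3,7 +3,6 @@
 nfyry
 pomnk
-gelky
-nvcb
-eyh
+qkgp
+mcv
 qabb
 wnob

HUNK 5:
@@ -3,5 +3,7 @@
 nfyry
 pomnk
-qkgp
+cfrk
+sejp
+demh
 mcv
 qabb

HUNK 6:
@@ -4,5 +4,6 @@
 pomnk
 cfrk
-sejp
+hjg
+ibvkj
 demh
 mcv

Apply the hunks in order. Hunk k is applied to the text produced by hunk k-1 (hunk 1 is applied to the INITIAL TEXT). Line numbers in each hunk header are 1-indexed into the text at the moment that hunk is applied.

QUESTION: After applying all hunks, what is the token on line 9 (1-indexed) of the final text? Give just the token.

Hunk 1: at line 7 remove [esfh,yodk,kpcws] add [eyh,qabb] -> 10 lines: jng mqvn dpv rvz pomnk gelky nvcb eyh qabb wnob
Hunk 2: at line 1 remove [mqvn,dpv,rvz] add [txrbb,ebo] -> 9 lines: jng txrbb ebo pomnk gelky nvcb eyh qabb wnob
Hunk 3: at line 1 remove [txrbb,ebo] add [pit,nfyry] -> 9 lines: jng pit nfyry pomnk gelky nvcb eyh qabb wnob
Hunk 4: at line 3 remove [gelky,nvcb,eyh] add [qkgp,mcv] -> 8 lines: jng pit nfyry pomnk qkgp mcv qabb wnob
Hunk 5: at line 3 remove [qkgp] add [cfrk,sejp,demh] -> 10 lines: jng pit nfyry pomnk cfrk sejp demh mcv qabb wnob
Hunk 6: at line 4 remove [sejp] add [hjg,ibvkj] -> 11 lines: jng pit nfyry pomnk cfrk hjg ibvkj demh mcv qabb wnob
Final line 9: mcv

Answer: mcv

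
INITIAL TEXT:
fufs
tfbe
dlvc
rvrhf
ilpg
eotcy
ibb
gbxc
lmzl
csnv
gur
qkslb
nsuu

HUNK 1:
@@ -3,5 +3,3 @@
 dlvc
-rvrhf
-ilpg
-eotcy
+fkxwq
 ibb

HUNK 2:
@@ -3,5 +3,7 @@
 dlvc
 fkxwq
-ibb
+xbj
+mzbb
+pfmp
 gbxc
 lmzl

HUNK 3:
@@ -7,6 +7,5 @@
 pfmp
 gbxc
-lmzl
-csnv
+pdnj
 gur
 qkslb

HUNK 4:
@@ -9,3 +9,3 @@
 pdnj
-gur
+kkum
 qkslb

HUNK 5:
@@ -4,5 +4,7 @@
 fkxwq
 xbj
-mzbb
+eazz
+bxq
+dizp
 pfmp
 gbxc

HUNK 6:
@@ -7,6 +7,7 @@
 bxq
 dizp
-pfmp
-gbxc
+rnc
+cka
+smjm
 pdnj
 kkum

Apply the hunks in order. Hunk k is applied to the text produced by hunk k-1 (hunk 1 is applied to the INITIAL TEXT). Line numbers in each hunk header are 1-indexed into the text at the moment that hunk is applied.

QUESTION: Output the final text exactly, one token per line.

Hunk 1: at line 3 remove [rvrhf,ilpg,eotcy] add [fkxwq] -> 11 lines: fufs tfbe dlvc fkxwq ibb gbxc lmzl csnv gur qkslb nsuu
Hunk 2: at line 3 remove [ibb] add [xbj,mzbb,pfmp] -> 13 lines: fufs tfbe dlvc fkxwq xbj mzbb pfmp gbxc lmzl csnv gur qkslb nsuu
Hunk 3: at line 7 remove [lmzl,csnv] add [pdnj] -> 12 lines: fufs tfbe dlvc fkxwq xbj mzbb pfmp gbxc pdnj gur qkslb nsuu
Hunk 4: at line 9 remove [gur] add [kkum] -> 12 lines: fufs tfbe dlvc fkxwq xbj mzbb pfmp gbxc pdnj kkum qkslb nsuu
Hunk 5: at line 4 remove [mzbb] add [eazz,bxq,dizp] -> 14 lines: fufs tfbe dlvc fkxwq xbj eazz bxq dizp pfmp gbxc pdnj kkum qkslb nsuu
Hunk 6: at line 7 remove [pfmp,gbxc] add [rnc,cka,smjm] -> 15 lines: fufs tfbe dlvc fkxwq xbj eazz bxq dizp rnc cka smjm pdnj kkum qkslb nsuu

Answer: fufs
tfbe
dlvc
fkxwq
xbj
eazz
bxq
dizp
rnc
cka
smjm
pdnj
kkum
qkslb
nsuu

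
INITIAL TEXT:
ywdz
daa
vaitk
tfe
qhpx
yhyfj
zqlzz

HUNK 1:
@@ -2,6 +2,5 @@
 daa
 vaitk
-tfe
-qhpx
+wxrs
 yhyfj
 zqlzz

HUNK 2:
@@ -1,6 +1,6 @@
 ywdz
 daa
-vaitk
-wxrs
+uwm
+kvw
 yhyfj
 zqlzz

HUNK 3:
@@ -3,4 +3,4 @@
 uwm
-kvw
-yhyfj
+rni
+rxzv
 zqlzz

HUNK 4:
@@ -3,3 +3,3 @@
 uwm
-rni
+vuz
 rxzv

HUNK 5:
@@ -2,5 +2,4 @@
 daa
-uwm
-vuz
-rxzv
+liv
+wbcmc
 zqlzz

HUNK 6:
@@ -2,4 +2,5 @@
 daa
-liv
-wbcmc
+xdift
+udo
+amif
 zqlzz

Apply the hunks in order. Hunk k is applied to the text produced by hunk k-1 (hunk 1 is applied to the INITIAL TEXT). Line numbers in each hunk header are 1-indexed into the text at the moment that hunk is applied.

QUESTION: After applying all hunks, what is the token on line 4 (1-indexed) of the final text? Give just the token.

Hunk 1: at line 2 remove [tfe,qhpx] add [wxrs] -> 6 lines: ywdz daa vaitk wxrs yhyfj zqlzz
Hunk 2: at line 1 remove [vaitk,wxrs] add [uwm,kvw] -> 6 lines: ywdz daa uwm kvw yhyfj zqlzz
Hunk 3: at line 3 remove [kvw,yhyfj] add [rni,rxzv] -> 6 lines: ywdz daa uwm rni rxzv zqlzz
Hunk 4: at line 3 remove [rni] add [vuz] -> 6 lines: ywdz daa uwm vuz rxzv zqlzz
Hunk 5: at line 2 remove [uwm,vuz,rxzv] add [liv,wbcmc] -> 5 lines: ywdz daa liv wbcmc zqlzz
Hunk 6: at line 2 remove [liv,wbcmc] add [xdift,udo,amif] -> 6 lines: ywdz daa xdift udo amif zqlzz
Final line 4: udo

Answer: udo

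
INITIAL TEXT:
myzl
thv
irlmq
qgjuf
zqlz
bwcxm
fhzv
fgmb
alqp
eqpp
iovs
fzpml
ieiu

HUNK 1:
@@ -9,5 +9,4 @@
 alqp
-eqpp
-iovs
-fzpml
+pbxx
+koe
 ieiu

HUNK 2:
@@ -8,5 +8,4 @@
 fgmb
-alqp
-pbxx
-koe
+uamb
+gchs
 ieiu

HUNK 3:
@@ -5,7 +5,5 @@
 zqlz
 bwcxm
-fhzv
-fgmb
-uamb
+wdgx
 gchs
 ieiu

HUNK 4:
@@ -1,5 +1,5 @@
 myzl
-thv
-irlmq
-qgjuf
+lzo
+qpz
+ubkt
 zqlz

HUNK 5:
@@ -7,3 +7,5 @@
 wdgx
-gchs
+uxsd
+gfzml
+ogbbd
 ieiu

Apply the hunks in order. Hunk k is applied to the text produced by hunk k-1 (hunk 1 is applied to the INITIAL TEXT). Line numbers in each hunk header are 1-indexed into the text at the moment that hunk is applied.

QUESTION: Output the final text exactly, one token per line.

Answer: myzl
lzo
qpz
ubkt
zqlz
bwcxm
wdgx
uxsd
gfzml
ogbbd
ieiu

Derivation:
Hunk 1: at line 9 remove [eqpp,iovs,fzpml] add [pbxx,koe] -> 12 lines: myzl thv irlmq qgjuf zqlz bwcxm fhzv fgmb alqp pbxx koe ieiu
Hunk 2: at line 8 remove [alqp,pbxx,koe] add [uamb,gchs] -> 11 lines: myzl thv irlmq qgjuf zqlz bwcxm fhzv fgmb uamb gchs ieiu
Hunk 3: at line 5 remove [fhzv,fgmb,uamb] add [wdgx] -> 9 lines: myzl thv irlmq qgjuf zqlz bwcxm wdgx gchs ieiu
Hunk 4: at line 1 remove [thv,irlmq,qgjuf] add [lzo,qpz,ubkt] -> 9 lines: myzl lzo qpz ubkt zqlz bwcxm wdgx gchs ieiu
Hunk 5: at line 7 remove [gchs] add [uxsd,gfzml,ogbbd] -> 11 lines: myzl lzo qpz ubkt zqlz bwcxm wdgx uxsd gfzml ogbbd ieiu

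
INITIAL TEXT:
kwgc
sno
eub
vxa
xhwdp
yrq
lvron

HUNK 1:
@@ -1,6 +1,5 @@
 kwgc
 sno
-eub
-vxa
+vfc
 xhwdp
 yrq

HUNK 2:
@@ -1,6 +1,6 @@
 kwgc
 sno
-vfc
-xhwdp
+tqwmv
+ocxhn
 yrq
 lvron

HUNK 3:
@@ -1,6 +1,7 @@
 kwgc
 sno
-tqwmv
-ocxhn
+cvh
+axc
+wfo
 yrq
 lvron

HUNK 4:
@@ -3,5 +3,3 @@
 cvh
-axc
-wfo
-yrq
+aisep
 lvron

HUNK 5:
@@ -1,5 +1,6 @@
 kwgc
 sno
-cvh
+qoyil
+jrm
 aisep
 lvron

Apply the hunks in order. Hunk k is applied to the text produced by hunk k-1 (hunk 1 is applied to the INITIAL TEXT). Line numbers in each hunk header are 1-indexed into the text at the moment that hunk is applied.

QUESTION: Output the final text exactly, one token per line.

Hunk 1: at line 1 remove [eub,vxa] add [vfc] -> 6 lines: kwgc sno vfc xhwdp yrq lvron
Hunk 2: at line 1 remove [vfc,xhwdp] add [tqwmv,ocxhn] -> 6 lines: kwgc sno tqwmv ocxhn yrq lvron
Hunk 3: at line 1 remove [tqwmv,ocxhn] add [cvh,axc,wfo] -> 7 lines: kwgc sno cvh axc wfo yrq lvron
Hunk 4: at line 3 remove [axc,wfo,yrq] add [aisep] -> 5 lines: kwgc sno cvh aisep lvron
Hunk 5: at line 1 remove [cvh] add [qoyil,jrm] -> 6 lines: kwgc sno qoyil jrm aisep lvron

Answer: kwgc
sno
qoyil
jrm
aisep
lvron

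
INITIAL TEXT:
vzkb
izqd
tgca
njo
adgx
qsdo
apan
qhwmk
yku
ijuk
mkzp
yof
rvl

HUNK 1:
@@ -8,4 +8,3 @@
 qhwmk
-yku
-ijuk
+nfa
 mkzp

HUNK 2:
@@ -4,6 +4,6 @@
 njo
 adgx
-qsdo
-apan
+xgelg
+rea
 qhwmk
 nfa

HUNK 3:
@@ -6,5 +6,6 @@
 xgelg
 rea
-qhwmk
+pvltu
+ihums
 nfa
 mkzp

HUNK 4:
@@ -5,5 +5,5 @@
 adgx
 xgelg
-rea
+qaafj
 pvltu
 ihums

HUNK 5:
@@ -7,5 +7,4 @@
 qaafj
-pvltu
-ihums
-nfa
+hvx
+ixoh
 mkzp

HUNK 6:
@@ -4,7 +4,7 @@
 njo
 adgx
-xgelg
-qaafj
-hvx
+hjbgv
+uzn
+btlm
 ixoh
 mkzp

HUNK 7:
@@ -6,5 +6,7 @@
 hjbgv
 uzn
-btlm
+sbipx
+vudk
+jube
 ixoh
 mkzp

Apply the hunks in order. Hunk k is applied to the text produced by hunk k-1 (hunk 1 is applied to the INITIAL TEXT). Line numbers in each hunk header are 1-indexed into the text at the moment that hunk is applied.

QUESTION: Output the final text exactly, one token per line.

Hunk 1: at line 8 remove [yku,ijuk] add [nfa] -> 12 lines: vzkb izqd tgca njo adgx qsdo apan qhwmk nfa mkzp yof rvl
Hunk 2: at line 4 remove [qsdo,apan] add [xgelg,rea] -> 12 lines: vzkb izqd tgca njo adgx xgelg rea qhwmk nfa mkzp yof rvl
Hunk 3: at line 6 remove [qhwmk] add [pvltu,ihums] -> 13 lines: vzkb izqd tgca njo adgx xgelg rea pvltu ihums nfa mkzp yof rvl
Hunk 4: at line 5 remove [rea] add [qaafj] -> 13 lines: vzkb izqd tgca njo adgx xgelg qaafj pvltu ihums nfa mkzp yof rvl
Hunk 5: at line 7 remove [pvltu,ihums,nfa] add [hvx,ixoh] -> 12 lines: vzkb izqd tgca njo adgx xgelg qaafj hvx ixoh mkzp yof rvl
Hunk 6: at line 4 remove [xgelg,qaafj,hvx] add [hjbgv,uzn,btlm] -> 12 lines: vzkb izqd tgca njo adgx hjbgv uzn btlm ixoh mkzp yof rvl
Hunk 7: at line 6 remove [btlm] add [sbipx,vudk,jube] -> 14 lines: vzkb izqd tgca njo adgx hjbgv uzn sbipx vudk jube ixoh mkzp yof rvl

Answer: vzkb
izqd
tgca
njo
adgx
hjbgv
uzn
sbipx
vudk
jube
ixoh
mkzp
yof
rvl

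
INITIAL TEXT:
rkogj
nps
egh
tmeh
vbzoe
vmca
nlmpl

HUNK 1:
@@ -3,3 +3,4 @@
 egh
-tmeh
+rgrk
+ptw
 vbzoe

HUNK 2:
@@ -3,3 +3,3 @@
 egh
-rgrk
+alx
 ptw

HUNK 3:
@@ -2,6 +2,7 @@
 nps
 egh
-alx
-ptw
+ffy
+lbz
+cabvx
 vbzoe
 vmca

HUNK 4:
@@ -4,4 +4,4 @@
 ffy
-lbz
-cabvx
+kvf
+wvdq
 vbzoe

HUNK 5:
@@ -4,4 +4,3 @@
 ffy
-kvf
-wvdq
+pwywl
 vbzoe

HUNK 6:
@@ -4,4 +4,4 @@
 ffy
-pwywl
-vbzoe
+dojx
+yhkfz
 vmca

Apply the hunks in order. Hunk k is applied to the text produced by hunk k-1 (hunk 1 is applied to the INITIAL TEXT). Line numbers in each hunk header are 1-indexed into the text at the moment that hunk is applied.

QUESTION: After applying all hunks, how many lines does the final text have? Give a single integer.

Answer: 8

Derivation:
Hunk 1: at line 3 remove [tmeh] add [rgrk,ptw] -> 8 lines: rkogj nps egh rgrk ptw vbzoe vmca nlmpl
Hunk 2: at line 3 remove [rgrk] add [alx] -> 8 lines: rkogj nps egh alx ptw vbzoe vmca nlmpl
Hunk 3: at line 2 remove [alx,ptw] add [ffy,lbz,cabvx] -> 9 lines: rkogj nps egh ffy lbz cabvx vbzoe vmca nlmpl
Hunk 4: at line 4 remove [lbz,cabvx] add [kvf,wvdq] -> 9 lines: rkogj nps egh ffy kvf wvdq vbzoe vmca nlmpl
Hunk 5: at line 4 remove [kvf,wvdq] add [pwywl] -> 8 lines: rkogj nps egh ffy pwywl vbzoe vmca nlmpl
Hunk 6: at line 4 remove [pwywl,vbzoe] add [dojx,yhkfz] -> 8 lines: rkogj nps egh ffy dojx yhkfz vmca nlmpl
Final line count: 8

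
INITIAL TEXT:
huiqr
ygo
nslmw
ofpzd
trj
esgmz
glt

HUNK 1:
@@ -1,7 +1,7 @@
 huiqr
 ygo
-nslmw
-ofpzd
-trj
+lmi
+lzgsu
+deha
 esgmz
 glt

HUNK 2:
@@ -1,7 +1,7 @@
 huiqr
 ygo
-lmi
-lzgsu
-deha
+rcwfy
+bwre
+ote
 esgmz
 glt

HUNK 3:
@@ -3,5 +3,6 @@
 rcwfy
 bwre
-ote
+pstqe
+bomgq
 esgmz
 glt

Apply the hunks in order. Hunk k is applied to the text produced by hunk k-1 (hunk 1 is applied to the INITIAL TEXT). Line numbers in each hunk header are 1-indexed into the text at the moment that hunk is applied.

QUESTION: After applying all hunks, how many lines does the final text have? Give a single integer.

Hunk 1: at line 1 remove [nslmw,ofpzd,trj] add [lmi,lzgsu,deha] -> 7 lines: huiqr ygo lmi lzgsu deha esgmz glt
Hunk 2: at line 1 remove [lmi,lzgsu,deha] add [rcwfy,bwre,ote] -> 7 lines: huiqr ygo rcwfy bwre ote esgmz glt
Hunk 3: at line 3 remove [ote] add [pstqe,bomgq] -> 8 lines: huiqr ygo rcwfy bwre pstqe bomgq esgmz glt
Final line count: 8

Answer: 8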